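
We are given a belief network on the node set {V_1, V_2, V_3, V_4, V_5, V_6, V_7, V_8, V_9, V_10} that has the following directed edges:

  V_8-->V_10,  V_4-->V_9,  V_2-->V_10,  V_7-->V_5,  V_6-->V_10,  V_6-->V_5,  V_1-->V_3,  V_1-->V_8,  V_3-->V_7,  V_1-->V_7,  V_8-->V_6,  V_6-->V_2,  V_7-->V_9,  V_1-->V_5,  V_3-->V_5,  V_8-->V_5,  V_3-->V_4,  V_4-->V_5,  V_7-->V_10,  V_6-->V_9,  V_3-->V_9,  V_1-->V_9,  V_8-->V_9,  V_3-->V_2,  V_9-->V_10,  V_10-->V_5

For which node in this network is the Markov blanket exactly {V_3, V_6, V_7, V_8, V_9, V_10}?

V_2

The target node must have every member of {V_3, V_6, V_7, V_8, V_9, V_10} as a parent, child, or co-parent, and no others.
Parents of V_2: V_3, V_6; children: V_10; co-parents: V_6, V_7, V_8, V_9.
These exactly cover the given set, so the node is V_2.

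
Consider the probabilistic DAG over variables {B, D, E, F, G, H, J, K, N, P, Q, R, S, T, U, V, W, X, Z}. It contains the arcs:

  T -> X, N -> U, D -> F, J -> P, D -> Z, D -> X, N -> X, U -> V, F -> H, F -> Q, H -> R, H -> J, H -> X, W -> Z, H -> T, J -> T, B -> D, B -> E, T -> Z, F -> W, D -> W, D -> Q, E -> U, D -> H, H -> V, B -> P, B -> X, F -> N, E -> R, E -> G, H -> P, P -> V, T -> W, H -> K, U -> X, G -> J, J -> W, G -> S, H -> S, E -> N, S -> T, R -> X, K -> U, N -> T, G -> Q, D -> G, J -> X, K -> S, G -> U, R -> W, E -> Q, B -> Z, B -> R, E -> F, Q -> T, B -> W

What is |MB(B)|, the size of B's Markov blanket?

By definition, MB(B) is built from B's parents, B's children, and the co-parents of B.
Pa(B) = {}.
B's children: D, E, P, R, W, X, Z.
For each child, the remaining parents (spouses of B):
  D: no additional parents.
  E: no additional parents.
  parents(P) \ {B} = {H, J}.
  R also has parents E, H.
  W also has parents D, F, J, R, T.
  parents(X) \ {B} = {D, H, J, N, R, T, U}.
  parents(Z) \ {B} = {D, T, W}.
MB(B) = {D, E, F, H, J, N, P, R, T, U, W, X, Z}, which has 13 nodes.

13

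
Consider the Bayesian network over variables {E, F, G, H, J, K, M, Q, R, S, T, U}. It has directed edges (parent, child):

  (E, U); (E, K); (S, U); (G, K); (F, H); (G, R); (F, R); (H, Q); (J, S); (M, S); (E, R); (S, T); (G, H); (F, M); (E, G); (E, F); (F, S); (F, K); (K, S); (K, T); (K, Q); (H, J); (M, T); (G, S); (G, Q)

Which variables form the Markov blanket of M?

{F, G, J, K, S, T}

Children of M: S, T.
M's parents: F.
For each child, the remaining parents (spouses of M):
  parents(S) \ {M} = {F, G, J, K}.
  T also has parents K, S.
MB(M) = {F, G, J, K, S, T}.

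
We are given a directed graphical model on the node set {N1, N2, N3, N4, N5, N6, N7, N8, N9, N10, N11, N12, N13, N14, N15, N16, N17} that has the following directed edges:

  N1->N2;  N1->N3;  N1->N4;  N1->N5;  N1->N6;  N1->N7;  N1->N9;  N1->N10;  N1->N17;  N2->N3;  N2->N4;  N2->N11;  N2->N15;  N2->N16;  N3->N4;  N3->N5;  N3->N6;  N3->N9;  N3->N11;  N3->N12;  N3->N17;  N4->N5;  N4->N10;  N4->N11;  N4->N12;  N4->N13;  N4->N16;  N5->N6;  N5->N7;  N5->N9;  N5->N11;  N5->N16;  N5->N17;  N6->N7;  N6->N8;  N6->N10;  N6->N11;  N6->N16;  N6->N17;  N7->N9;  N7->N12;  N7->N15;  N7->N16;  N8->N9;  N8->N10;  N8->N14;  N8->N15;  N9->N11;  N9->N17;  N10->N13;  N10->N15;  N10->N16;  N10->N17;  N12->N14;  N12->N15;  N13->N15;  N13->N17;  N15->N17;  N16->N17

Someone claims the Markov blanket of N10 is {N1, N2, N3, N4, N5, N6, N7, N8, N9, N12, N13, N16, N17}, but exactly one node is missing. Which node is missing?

N15

A node's Markov blanket = Pa ∪ Ch ∪ (parents of Ch other than the node itself).
Ch(N10) = {N13, N15, N16, N17}.
N10's parents: N1, N4, N6, N8.
For each child, the remaining parents (spouses of N10):
  N13 also has parent N4.
  parents(N15) \ {N10} = {N2, N7, N8, N12, N13}.
  N16's other parents are N2, N4, N5, N6, N7.
  N17's other parents are N1, N3, N5, N6, N9, N13, N15, N16.
MB(N10) = {N1, N2, N3, N4, N5, N6, N7, N8, N9, N12, N13, N15, N16, N17}.
Comparing with the claimed set, N15 is missing.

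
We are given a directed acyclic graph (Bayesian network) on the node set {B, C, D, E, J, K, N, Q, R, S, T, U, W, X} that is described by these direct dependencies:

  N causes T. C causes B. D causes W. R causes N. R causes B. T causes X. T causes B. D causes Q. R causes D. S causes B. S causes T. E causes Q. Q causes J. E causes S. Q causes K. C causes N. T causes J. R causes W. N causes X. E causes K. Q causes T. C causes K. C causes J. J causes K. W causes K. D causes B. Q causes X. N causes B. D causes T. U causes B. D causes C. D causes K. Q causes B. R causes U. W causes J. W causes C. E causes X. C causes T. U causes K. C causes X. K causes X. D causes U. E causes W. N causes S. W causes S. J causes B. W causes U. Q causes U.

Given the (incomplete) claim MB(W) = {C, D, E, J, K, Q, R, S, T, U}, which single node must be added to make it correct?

N

The Markov blanket of a node is its parents, its children, and the other parents of its children.
Children of W: C, J, K, S, U.
W has parents D, E, R.
For each child, the remaining parents (spouses of W):
  C's other parent is D.
  S also has parents E, N.
  J also has parents C, Q, T.
  parents(U) \ {W} = {D, Q, R}.
  K also has parents C, D, E, J, Q, U.
MB(W) = {C, D, E, J, K, N, Q, R, S, T, U}.
Comparing with the claimed set, N is missing.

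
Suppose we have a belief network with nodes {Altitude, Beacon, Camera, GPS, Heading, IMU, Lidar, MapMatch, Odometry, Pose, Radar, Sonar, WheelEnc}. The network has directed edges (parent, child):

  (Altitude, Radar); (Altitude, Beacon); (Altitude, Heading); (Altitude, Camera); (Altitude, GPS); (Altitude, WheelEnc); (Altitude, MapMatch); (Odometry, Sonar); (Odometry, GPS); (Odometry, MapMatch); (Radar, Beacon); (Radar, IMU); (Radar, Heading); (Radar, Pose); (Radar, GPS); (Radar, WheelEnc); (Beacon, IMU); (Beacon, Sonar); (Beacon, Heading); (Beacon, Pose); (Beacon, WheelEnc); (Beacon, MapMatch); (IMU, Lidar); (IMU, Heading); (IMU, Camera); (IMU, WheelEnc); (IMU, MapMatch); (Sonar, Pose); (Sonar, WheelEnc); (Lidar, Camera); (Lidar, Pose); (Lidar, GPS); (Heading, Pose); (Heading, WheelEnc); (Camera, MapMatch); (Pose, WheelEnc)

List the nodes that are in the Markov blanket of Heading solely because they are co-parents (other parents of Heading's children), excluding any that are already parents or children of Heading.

Children of Heading: Pose, WheelEnc.
  Pose: Beacon, Lidar, Radar, Sonar
  WheelEnc: Altitude, Beacon, IMU, Pose, Radar, Sonar
Excluding nodes already adjacent to Heading (Altitude, Beacon, IMU, Pose, Radar, WheelEnc), the co-parent-only contribution is {Lidar, Sonar}.

{Lidar, Sonar}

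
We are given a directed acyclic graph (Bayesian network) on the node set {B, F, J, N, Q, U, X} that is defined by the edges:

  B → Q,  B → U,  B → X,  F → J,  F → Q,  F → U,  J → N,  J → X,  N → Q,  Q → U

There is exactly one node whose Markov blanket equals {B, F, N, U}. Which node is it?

Q

The target node must have every member of {B, F, N, U} as a parent, child, or co-parent, and no others.
Parents of Q: B, F, N; children: U; co-parents: B, F.
These exactly cover the given set, so the node is Q.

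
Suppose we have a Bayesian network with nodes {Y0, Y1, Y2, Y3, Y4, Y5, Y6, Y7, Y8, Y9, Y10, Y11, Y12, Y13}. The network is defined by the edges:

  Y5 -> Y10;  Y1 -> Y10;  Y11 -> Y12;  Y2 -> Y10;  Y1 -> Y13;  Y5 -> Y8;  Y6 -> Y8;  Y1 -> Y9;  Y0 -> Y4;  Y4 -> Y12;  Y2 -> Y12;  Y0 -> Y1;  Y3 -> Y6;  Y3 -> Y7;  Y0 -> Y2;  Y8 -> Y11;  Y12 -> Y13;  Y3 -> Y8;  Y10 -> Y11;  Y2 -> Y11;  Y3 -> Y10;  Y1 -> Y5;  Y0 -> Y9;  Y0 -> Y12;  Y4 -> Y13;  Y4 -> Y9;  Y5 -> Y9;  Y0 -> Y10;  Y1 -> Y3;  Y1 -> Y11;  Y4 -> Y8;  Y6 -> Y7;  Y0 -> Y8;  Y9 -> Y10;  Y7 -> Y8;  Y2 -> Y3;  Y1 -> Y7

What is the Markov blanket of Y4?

{Y0, Y1, Y2, Y3, Y5, Y6, Y7, Y8, Y9, Y11, Y12, Y13}

The Markov blanket of a node is its parents, its children, and the other parents of its children.
Y4's parents: Y0.
Ch(Y4) = {Y8, Y9, Y12, Y13}.
For each child, the remaining parents (spouses of Y4):
  Y8's other parents are Y0, Y3, Y5, Y6, Y7.
  parents(Y9) \ {Y4} = {Y0, Y1, Y5}.
  parents(Y12) \ {Y4} = {Y0, Y2, Y11}.
  Y13's other parents are Y1, Y12.
Taking the union gives {Y0, Y1, Y2, Y3, Y5, Y6, Y7, Y8, Y9, Y11, Y12, Y13}.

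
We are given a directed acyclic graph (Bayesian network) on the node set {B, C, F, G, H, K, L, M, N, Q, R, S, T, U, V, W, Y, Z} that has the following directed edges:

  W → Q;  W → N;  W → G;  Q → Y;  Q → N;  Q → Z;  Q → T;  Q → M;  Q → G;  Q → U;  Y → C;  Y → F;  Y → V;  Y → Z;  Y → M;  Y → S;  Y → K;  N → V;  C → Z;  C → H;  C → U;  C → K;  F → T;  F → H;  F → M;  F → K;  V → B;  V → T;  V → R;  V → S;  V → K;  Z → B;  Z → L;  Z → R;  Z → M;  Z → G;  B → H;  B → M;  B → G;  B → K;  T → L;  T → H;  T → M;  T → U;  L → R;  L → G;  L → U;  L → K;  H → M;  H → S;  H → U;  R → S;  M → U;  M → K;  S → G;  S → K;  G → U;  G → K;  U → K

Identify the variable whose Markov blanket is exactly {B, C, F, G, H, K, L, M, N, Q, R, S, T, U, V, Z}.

Y

The target node must have every member of {B, C, F, G, H, K, L, M, N, Q, R, S, T, U, V, Z} as a parent, child, or co-parent, and no others.
Parents of Y: Q; children: C, F, K, M, S, V, Z; co-parents: B, C, F, G, H, L, M, N, Q, R, S, T, U, V, Z.
These exactly cover the given set, so the node is Y.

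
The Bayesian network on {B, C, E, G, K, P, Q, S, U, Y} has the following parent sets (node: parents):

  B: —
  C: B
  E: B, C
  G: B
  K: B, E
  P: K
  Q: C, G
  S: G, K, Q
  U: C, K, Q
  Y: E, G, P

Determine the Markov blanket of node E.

{B, C, G, K, P, Y}

The Markov blanket of a node is its parents, its children, and the other parents of its children.
Children of E: K, Y.
E's parents: B, C.
For each child, the remaining parents (spouses of E):
  K's other parent is B.
  Y's other parents are G, P.
MB(E) = {B, C, G, K, P, Y}.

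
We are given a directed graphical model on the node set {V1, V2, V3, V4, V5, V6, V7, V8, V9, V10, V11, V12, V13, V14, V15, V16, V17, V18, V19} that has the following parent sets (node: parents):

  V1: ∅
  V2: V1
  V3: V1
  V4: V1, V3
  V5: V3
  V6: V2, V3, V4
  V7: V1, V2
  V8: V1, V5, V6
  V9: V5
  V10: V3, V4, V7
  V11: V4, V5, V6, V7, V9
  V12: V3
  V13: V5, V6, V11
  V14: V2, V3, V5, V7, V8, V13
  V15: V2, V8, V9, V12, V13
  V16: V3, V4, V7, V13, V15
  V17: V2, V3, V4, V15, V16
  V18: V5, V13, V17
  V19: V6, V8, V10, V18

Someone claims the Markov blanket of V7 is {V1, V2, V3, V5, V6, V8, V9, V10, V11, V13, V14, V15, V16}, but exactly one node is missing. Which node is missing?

By definition, MB(V7) is built from V7's parents, V7's children, and the co-parents of V7.
Parents of V7: V1, V2.
V7's children: V10, V11, V14, V16.
For each child, the remaining parents (spouses of V7):
  V10: V3, V4
  V11: V4, V5, V6, V9
  V14: V2, V3, V5, V8, V13
  V16: V3, V4, V13, V15
MB(V7) = {V1, V2, V3, V4, V5, V6, V8, V9, V10, V11, V13, V14, V15, V16}.
Comparing with the claimed set, V4 is missing.

V4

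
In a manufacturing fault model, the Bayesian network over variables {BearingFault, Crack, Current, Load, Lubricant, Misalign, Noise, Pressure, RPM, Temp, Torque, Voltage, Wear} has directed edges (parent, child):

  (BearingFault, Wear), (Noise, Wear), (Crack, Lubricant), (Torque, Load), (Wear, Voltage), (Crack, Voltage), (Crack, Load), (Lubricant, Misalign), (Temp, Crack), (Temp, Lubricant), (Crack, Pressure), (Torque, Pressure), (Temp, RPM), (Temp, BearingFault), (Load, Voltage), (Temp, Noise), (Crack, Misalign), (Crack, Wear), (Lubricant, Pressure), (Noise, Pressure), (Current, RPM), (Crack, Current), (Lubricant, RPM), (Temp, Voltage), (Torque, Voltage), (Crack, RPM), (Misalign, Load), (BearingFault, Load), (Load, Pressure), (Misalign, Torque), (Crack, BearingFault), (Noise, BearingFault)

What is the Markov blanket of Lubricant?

{Crack, Current, Load, Misalign, Noise, Pressure, RPM, Temp, Torque}

A node's Markov blanket = Pa ∪ Ch ∪ (parents of Ch other than the node itself).
Lubricant's children: Misalign, Pressure, RPM.
Lubricant has parents Crack, Temp.
Parents of each child, excluding Lubricant:
  RPM also has parents Crack, Current, Temp.
  parents(Misalign) \ {Lubricant} = {Crack}.
  parents(Pressure) \ {Lubricant} = {Crack, Load, Noise, Torque}.
MB(Lubricant) = {Crack, Current, Load, Misalign, Noise, Pressure, RPM, Temp, Torque}.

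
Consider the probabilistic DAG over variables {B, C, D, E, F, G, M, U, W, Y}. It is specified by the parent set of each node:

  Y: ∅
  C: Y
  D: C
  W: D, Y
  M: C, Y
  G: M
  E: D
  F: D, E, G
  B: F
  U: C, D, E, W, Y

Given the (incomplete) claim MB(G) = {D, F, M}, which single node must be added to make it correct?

E

Parents of G: M.
G's children: F.
Parents of each child, excluding G:
  F also has parents D, E.
MB(G) = {D, E, F, M}.
Comparing with the claimed set, E is missing.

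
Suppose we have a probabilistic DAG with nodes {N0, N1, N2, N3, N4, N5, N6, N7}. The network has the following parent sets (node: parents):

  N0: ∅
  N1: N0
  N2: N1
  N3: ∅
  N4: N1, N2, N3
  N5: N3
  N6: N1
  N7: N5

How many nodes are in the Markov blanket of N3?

By definition, MB(N3) is built from N3's parents, N3's children, and the co-parents of N3.
N3 has no parents.
Ch(N3) = {N4, N5}.
Co-parents of N3 (other parents of its children):
  parents(N4) \ {N3} = {N1, N2}.
  N5 has no other parent.
MB(N3) = {N1, N2, N4, N5}, which has 4 nodes.

4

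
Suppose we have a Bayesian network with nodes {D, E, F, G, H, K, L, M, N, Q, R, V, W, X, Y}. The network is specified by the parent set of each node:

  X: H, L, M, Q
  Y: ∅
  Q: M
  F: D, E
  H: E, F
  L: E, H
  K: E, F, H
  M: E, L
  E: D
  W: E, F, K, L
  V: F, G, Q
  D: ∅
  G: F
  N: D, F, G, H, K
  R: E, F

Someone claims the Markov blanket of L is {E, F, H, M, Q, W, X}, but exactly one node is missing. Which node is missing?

K

A node's Markov blanket = Pa ∪ Ch ∪ (parents of Ch other than the node itself).
Pa(L) = {E, H}.
Ch(L) = {M, W, X}.
Co-parents of L (other parents of its children):
  parents(M) \ {L} = {E}.
  W's other parents are E, F, K.
  X also has parents H, M, Q.
MB(L) = {E, F, H, K, M, Q, W, X}.
Comparing with the claimed set, K is missing.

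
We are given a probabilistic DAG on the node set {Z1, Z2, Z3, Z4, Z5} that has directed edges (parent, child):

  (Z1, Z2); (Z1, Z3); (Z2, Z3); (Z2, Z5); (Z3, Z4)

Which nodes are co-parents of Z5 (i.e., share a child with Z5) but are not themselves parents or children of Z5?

Z5 has no children, so it has no co-parents. The set is empty.

{}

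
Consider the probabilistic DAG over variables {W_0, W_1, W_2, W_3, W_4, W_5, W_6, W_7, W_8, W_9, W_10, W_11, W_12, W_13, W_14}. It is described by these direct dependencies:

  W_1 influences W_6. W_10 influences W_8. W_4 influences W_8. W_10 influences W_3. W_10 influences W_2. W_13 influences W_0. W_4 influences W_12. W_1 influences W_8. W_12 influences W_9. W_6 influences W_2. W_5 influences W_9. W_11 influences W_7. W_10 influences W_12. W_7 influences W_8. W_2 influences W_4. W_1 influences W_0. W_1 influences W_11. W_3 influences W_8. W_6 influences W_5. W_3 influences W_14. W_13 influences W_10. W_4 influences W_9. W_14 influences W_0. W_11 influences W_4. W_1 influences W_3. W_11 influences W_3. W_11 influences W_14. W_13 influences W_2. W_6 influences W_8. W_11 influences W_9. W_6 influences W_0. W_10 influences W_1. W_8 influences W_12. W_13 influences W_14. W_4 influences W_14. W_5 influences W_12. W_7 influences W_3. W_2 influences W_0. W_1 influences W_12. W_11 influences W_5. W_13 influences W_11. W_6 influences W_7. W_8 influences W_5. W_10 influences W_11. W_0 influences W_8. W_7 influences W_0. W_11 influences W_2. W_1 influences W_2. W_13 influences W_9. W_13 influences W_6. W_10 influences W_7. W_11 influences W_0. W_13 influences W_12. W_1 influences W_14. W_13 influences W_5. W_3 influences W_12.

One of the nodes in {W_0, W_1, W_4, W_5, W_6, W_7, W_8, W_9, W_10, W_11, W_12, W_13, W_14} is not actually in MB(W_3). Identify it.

Pa(W_3) = {W_1, W_7, W_10, W_11}.
Children of W_3: W_8, W_12, W_14.
Other parents of W_3's children:
  W_14's other parents are W_1, W_4, W_11, W_13.
  W_8's other parents are W_0, W_1, W_4, W_6, W_7, W_10.
  W_12 also has parents W_1, W_4, W_5, W_8, W_10, W_13.
MB(W_3) = {W_0, W_1, W_4, W_5, W_6, W_7, W_8, W_10, W_11, W_12, W_13, W_14}.
W_9 is neither a parent, child, nor co-parent of W_3, so it does not belong.

W_9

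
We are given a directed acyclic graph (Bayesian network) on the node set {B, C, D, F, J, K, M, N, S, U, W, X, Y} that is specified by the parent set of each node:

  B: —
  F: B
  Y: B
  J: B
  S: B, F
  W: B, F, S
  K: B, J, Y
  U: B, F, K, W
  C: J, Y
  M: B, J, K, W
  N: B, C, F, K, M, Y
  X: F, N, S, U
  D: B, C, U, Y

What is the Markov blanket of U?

{B, C, D, F, K, N, S, W, X, Y}

A node's Markov blanket = Pa ∪ Ch ∪ (parents of Ch other than the node itself).
U's parents: B, F, K, W.
U's children: D, X.
Parents of each child, excluding U:
  parents(X) \ {U} = {F, N, S}.
  parents(D) \ {U} = {B, C, Y}.
MB(U) = {B, C, D, F, K, N, S, W, X, Y}.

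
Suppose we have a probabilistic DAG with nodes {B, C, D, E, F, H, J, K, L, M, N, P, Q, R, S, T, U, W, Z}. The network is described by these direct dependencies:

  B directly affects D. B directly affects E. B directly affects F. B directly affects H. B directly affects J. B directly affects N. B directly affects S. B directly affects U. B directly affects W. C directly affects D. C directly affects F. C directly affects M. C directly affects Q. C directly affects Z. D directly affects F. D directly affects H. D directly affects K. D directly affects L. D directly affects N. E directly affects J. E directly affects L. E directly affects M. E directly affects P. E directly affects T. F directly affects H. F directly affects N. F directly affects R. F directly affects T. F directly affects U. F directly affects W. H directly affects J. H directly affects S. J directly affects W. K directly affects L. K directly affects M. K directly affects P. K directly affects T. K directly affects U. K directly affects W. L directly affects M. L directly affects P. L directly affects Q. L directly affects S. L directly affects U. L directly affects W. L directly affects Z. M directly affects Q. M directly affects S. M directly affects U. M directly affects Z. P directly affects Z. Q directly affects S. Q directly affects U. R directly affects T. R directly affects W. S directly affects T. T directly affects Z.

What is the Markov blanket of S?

{B, E, F, H, K, L, M, Q, R, T}

S has parents B, H, L, M, Q.
Ch(S) = {T}.
Co-parents of S (other parents of its children):
  T: E, F, K, R
Union: {B, H, L, M, Q} ∪ {T} ∪ {E, F, K, R} = {B, E, F, H, K, L, M, Q, R, T}.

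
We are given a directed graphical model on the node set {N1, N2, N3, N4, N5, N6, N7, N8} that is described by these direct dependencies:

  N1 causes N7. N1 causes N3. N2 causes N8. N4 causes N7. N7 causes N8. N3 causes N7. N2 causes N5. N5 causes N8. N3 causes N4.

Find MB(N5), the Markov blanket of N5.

{N2, N7, N8}

By definition, MB(N5) is built from N5's parents, N5's children, and the co-parents of N5.
N5 has parent N2.
N5's children: N8.
Other parents of N5's children:
  N8: N2, N7
So the Markov blanket of N5 is {N2, N7, N8}.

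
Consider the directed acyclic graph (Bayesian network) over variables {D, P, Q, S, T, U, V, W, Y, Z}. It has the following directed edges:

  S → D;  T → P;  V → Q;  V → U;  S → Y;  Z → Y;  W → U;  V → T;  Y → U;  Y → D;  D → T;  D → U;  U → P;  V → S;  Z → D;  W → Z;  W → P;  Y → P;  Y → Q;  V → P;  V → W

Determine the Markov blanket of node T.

T's children: P.
T has parents D, V.
For each child, the remaining parents (spouses of T):
  P also has parents U, V, W, Y.
Union: {D, V} ∪ {P} ∪ {U, V, W, Y} = {D, P, U, V, W, Y}.

{D, P, U, V, W, Y}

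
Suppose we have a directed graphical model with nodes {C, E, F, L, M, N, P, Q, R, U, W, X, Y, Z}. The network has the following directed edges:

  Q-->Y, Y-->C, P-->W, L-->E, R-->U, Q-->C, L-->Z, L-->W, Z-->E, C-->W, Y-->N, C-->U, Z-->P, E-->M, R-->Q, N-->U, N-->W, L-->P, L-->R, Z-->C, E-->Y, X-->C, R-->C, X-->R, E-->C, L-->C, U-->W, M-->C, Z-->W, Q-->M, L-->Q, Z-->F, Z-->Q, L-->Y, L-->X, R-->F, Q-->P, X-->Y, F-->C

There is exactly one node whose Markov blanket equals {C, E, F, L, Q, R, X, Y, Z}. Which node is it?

M

The target node must have every member of {C, E, F, L, Q, R, X, Y, Z} as a parent, child, or co-parent, and no others.
Parents of M: E, Q; children: C; co-parents: E, F, L, Q, R, X, Y, Z.
These exactly cover the given set, so the node is M.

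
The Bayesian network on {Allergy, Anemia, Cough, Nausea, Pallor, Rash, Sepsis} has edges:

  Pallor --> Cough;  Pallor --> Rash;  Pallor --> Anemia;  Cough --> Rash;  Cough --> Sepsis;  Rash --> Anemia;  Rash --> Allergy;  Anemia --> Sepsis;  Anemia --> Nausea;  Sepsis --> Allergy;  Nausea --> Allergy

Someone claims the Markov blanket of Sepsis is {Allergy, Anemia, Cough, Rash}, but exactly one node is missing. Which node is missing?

Nausea

A node's Markov blanket = Pa ∪ Ch ∪ (parents of Ch other than the node itself).
Pa(Sepsis) = {Anemia, Cough}.
Sepsis's children: Allergy.
Parents of each child, excluding Sepsis:
  Allergy also has parents Nausea, Rash.
MB(Sepsis) = {Allergy, Anemia, Cough, Nausea, Rash}.
Comparing with the claimed set, Nausea is missing.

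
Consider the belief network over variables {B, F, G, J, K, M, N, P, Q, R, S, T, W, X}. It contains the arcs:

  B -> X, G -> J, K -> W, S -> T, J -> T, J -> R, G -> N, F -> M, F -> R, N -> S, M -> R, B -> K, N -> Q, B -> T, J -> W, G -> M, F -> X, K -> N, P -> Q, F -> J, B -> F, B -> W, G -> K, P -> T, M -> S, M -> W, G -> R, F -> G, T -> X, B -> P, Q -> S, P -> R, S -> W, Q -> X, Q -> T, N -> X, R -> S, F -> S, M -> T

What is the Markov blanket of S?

{B, F, J, K, M, N, P, Q, R, T, W}

A node's Markov blanket = Pa ∪ Ch ∪ (parents of Ch other than the node itself).
S's children: T, W.
Parents of S: F, M, N, Q, R.
Other parents of S's children:
  parents(T) \ {S} = {B, J, M, P, Q}.
  W also has parents B, J, K, M.
Union: {F, M, N, Q, R} ∪ {T, W} ∪ {B, J, K, M, P, Q} = {B, F, J, K, M, N, P, Q, R, T, W}.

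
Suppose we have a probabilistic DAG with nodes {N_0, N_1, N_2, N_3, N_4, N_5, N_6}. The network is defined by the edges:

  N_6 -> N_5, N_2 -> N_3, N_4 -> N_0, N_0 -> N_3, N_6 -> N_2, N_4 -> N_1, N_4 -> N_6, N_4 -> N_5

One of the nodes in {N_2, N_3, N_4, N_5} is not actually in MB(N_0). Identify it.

N_5

Parents of N_0: N_4.
Children of N_0: N_3.
For each child, the remaining parents (spouses of N_0):
  parents(N_3) \ {N_0} = {N_2}.
MB(N_0) = {N_2, N_3, N_4}.
N_5 is neither a parent, child, nor co-parent of N_0, so it does not belong.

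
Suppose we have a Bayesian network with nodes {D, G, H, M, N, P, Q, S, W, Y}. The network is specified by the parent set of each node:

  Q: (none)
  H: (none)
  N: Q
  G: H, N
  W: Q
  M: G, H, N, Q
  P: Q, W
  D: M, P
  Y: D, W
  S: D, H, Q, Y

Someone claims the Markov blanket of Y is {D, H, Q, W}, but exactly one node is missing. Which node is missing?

S

The Markov blanket of a node is its parents, its children, and the other parents of its children.
Parents of Y: D, W.
Ch(Y) = {S}.
Co-parents of Y (other parents of its children):
  parents(S) \ {Y} = {D, H, Q}.
MB(Y) = {D, H, Q, S, W}.
Comparing with the claimed set, S is missing.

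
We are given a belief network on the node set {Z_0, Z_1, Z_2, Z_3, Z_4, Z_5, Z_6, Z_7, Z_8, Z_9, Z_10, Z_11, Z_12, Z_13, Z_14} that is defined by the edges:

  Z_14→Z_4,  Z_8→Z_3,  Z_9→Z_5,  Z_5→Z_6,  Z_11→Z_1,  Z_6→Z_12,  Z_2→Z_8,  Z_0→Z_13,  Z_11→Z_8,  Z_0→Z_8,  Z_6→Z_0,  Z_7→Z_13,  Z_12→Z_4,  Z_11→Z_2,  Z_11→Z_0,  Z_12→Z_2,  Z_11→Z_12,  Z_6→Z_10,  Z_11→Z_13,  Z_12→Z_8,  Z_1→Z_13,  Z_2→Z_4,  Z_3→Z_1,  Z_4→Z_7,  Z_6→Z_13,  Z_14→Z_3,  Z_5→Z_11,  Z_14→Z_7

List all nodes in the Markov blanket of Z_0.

By definition, MB(Z_0) is built from Z_0's parents, Z_0's children, and the co-parents of Z_0.
Ch(Z_0) = {Z_8, Z_13}.
Z_0's parents: Z_6, Z_11.
For each child, the remaining parents (spouses of Z_0):
  parents(Z_8) \ {Z_0} = {Z_2, Z_11, Z_12}.
  Z_13 also has parents Z_1, Z_6, Z_7, Z_11.
So the Markov blanket of Z_0 is {Z_1, Z_2, Z_6, Z_7, Z_8, Z_11, Z_12, Z_13}.

{Z_1, Z_2, Z_6, Z_7, Z_8, Z_11, Z_12, Z_13}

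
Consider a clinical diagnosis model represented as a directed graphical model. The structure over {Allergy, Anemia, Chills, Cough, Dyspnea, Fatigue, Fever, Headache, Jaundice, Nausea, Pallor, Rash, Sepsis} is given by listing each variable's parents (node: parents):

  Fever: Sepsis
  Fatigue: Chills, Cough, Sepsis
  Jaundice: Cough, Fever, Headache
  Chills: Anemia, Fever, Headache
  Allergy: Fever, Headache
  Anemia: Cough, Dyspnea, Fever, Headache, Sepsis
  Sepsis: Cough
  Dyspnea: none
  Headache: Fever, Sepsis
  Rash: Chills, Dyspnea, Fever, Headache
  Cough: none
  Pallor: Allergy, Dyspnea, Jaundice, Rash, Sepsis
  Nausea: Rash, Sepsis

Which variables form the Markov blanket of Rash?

{Allergy, Chills, Dyspnea, Fever, Headache, Jaundice, Nausea, Pallor, Sepsis}

The Markov blanket of a node is its parents, its children, and the other parents of its children.
Children of Rash: Nausea, Pallor.
Parents of Rash: Chills, Dyspnea, Fever, Headache.
Co-parents of Rash (other parents of its children):
  Nausea: Sepsis
  Pallor: Allergy, Dyspnea, Jaundice, Sepsis
MB(Rash) = {Allergy, Chills, Dyspnea, Fever, Headache, Jaundice, Nausea, Pallor, Sepsis}.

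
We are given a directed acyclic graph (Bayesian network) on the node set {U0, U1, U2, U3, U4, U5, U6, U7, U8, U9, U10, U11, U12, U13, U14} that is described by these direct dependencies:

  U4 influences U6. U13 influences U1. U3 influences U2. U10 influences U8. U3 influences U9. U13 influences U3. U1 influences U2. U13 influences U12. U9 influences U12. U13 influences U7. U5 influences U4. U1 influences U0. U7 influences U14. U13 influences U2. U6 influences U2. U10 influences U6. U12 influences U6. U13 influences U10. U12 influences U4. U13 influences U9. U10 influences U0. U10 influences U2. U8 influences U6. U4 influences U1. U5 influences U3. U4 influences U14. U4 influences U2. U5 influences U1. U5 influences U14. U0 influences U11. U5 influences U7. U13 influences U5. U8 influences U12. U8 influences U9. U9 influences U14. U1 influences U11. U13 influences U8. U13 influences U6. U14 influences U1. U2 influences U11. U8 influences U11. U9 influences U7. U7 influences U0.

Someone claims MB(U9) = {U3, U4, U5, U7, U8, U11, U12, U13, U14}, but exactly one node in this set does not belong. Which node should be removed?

U11

Ch(U9) = {U7, U12, U14}.
U9 has parents U3, U8, U13.
For each child, the remaining parents (spouses of U9):
  U12: U8, U13
  U7: U5, U13
  U14: U4, U5, U7
MB(U9) = {U3, U4, U5, U7, U8, U12, U13, U14}.
U11 is neither a parent, child, nor co-parent of U9, so it does not belong.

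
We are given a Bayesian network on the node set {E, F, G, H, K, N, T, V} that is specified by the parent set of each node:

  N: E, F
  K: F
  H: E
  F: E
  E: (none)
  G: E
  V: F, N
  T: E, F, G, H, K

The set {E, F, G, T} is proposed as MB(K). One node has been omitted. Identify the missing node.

K's children: T.
Pa(K) = {F}.
Parents of each child, excluding K:
  T's other parents are E, F, G, H.
MB(K) = {E, F, G, H, T}.
Comparing with the claimed set, H is missing.

H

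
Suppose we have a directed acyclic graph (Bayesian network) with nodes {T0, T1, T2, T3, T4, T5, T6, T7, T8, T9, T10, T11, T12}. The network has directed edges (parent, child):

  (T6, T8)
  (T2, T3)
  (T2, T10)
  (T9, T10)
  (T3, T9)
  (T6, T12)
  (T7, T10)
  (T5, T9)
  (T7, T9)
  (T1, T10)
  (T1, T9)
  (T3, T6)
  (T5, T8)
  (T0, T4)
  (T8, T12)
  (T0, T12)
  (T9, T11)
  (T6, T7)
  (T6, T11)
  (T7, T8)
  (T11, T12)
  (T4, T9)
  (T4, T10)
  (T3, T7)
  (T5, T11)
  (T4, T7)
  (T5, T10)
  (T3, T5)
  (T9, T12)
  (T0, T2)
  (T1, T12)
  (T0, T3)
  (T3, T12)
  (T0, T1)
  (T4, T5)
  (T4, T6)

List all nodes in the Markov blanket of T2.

{T0, T1, T3, T4, T5, T7, T9, T10}

Recall MB(v) = parents ∪ children ∪ spouses, where spouses are the other parents of v's children.
T2's parents: T0.
T2's children: T3, T10.
Parents of each child, excluding T2:
  T3: T0
  T10: T1, T4, T5, T7, T9
So the Markov blanket of T2 is {T0, T1, T3, T4, T5, T7, T9, T10}.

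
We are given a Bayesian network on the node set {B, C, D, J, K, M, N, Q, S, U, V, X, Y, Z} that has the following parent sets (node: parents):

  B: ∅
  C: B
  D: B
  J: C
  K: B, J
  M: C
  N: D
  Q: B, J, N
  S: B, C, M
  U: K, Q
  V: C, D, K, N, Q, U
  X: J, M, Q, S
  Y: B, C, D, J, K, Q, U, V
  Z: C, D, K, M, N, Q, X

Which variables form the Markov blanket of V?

Ch(V) = {Y}.
V has parents C, D, K, N, Q, U.
For each child, the remaining parents (spouses of V):
  Y also has parents B, C, D, J, K, Q, U.
MB(V) = {B, C, D, J, K, N, Q, U, Y}.

{B, C, D, J, K, N, Q, U, Y}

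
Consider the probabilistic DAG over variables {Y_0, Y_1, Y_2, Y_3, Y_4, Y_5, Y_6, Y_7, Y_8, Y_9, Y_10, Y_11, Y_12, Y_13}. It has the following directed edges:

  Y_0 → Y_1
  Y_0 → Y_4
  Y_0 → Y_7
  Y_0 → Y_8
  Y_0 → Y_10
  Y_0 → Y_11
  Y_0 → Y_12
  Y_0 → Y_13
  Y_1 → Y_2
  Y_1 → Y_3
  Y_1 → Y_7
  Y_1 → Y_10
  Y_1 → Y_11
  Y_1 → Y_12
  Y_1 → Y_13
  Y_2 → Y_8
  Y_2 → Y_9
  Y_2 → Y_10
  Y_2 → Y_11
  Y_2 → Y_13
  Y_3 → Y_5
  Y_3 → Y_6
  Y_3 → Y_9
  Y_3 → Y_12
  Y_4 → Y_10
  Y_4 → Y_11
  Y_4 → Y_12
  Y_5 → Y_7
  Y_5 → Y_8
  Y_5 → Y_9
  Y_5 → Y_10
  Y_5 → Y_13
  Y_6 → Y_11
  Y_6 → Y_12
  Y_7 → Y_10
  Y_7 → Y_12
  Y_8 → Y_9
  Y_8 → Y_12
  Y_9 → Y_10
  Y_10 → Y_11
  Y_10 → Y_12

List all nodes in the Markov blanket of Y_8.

Recall MB(v) = parents ∪ children ∪ spouses, where spouses are the other parents of v's children.
Pa(Y_8) = {Y_0, Y_2, Y_5}.
Y_8's children: Y_9, Y_12.
For each child, the remaining parents (spouses of Y_8):
  Y_9: Y_2, Y_3, Y_5
  Y_12: Y_0, Y_1, Y_3, Y_4, Y_6, Y_7, Y_10
Union: {Y_0, Y_2, Y_5} ∪ {Y_9, Y_12} ∪ {Y_0, Y_1, Y_2, Y_3, Y_4, Y_5, Y_6, Y_7, Y_10} = {Y_0, Y_1, Y_2, Y_3, Y_4, Y_5, Y_6, Y_7, Y_9, Y_10, Y_12}.

{Y_0, Y_1, Y_2, Y_3, Y_4, Y_5, Y_6, Y_7, Y_9, Y_10, Y_12}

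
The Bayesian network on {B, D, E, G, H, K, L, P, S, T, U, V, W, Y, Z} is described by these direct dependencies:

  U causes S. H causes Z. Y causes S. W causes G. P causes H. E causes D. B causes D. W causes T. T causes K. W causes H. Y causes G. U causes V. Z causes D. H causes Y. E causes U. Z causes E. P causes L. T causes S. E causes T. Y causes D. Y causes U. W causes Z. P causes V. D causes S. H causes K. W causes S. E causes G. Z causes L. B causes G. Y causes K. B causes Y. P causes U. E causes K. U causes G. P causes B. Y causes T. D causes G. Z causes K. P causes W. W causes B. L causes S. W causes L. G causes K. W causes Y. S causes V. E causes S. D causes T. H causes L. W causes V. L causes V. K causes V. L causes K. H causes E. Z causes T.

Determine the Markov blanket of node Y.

Y has parents B, H, W.
Ch(Y) = {D, G, K, S, T, U}.
Co-parents of Y (other parents of its children):
  U's other parents are E, P.
  parents(D) \ {Y} = {B, E, Z}.
  parents(T) \ {Y} = {D, E, W, Z}.
  S also has parents D, E, L, T, U, W.
  G also has parents B, D, E, U, W.
  K's other parents are E, G, H, L, T, Z.
Taking the union gives {B, D, E, G, H, K, L, P, S, T, U, W, Z}.

{B, D, E, G, H, K, L, P, S, T, U, W, Z}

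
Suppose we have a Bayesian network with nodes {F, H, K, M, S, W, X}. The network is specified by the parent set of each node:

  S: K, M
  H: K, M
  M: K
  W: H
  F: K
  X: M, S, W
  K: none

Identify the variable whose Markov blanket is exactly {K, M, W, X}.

The target node must have every member of {K, M, W, X} as a parent, child, or co-parent, and no others.
Parents of S: K, M; children: X; co-parents: M, W.
These exactly cover the given set, so the node is S.

S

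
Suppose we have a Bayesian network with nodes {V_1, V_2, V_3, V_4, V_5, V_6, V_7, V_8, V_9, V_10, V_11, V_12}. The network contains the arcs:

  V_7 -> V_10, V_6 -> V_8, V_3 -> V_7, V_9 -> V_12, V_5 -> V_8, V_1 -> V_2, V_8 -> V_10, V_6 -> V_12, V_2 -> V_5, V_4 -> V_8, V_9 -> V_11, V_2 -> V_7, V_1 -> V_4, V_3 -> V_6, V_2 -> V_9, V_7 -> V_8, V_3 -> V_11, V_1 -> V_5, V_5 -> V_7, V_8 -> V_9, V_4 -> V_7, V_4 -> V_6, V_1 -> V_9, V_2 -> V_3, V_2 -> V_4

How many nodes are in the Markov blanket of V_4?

7

By definition, MB(V_4) is built from V_4's parents, V_4's children, and the co-parents of V_4.
Parents of V_4: V_1, V_2.
Children of V_4: V_6, V_7, V_8.
Co-parents of V_4 (other parents of its children):
  V_6 also has parent V_3.
  V_7 also has parents V_2, V_3, V_5.
  parents(V_8) \ {V_4} = {V_5, V_6, V_7}.
MB(V_4) = {V_1, V_2, V_3, V_5, V_6, V_7, V_8}, which has 7 nodes.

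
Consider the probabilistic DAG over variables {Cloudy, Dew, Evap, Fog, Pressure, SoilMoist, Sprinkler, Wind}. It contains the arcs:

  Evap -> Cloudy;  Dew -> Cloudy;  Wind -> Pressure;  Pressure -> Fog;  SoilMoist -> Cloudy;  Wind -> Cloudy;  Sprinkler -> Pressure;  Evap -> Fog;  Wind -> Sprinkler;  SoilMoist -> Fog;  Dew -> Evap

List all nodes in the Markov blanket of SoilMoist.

{Cloudy, Dew, Evap, Fog, Pressure, Wind}

The Markov blanket of a node is its parents, its children, and the other parents of its children.
SoilMoist has no parents.
SoilMoist's children: Cloudy, Fog.
For each child, the remaining parents (spouses of SoilMoist):
  Fog's other parents are Evap, Pressure.
  Cloudy's other parents are Dew, Evap, Wind.
MB(SoilMoist) = {Cloudy, Dew, Evap, Fog, Pressure, Wind}.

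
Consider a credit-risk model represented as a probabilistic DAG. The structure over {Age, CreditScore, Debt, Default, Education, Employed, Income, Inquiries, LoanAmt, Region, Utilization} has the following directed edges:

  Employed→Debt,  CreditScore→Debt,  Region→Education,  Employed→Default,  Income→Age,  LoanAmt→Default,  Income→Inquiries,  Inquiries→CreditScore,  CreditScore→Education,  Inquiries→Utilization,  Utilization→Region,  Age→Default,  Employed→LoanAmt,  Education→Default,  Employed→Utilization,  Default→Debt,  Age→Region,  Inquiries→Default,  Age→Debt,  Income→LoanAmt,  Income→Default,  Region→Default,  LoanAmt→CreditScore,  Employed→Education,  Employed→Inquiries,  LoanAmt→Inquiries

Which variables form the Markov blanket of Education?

Parents of Education: CreditScore, Employed, Region.
Children of Education: Default.
Parents of each child, excluding Education:
  Default also has parents Age, Employed, Income, Inquiries, LoanAmt, Region.
Taking the union gives {Age, CreditScore, Default, Employed, Income, Inquiries, LoanAmt, Region}.

{Age, CreditScore, Default, Employed, Income, Inquiries, LoanAmt, Region}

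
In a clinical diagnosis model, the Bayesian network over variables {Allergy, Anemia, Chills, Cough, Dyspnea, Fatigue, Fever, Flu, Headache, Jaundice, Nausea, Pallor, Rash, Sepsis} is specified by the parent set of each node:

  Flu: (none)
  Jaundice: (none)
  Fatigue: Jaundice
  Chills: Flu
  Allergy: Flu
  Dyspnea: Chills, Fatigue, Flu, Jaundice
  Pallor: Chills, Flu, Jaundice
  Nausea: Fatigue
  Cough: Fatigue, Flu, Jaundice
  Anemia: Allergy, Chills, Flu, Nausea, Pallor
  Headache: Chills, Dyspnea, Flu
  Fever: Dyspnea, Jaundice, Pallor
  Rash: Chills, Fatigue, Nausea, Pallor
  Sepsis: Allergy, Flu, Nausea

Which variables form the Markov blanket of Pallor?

Pallor has children Anemia, Fever, Rash.
Pallor has parents Chills, Flu, Jaundice.
Parents of each child, excluding Pallor:
  Anemia also has parents Allergy, Chills, Flu, Nausea.
  Fever's other parents are Dyspnea, Jaundice.
  parents(Rash) \ {Pallor} = {Chills, Fatigue, Nausea}.
Union: {Chills, Flu, Jaundice} ∪ {Anemia, Fever, Rash} ∪ {Allergy, Chills, Dyspnea, Fatigue, Flu, Jaundice, Nausea} = {Allergy, Anemia, Chills, Dyspnea, Fatigue, Fever, Flu, Jaundice, Nausea, Rash}.

{Allergy, Anemia, Chills, Dyspnea, Fatigue, Fever, Flu, Jaundice, Nausea, Rash}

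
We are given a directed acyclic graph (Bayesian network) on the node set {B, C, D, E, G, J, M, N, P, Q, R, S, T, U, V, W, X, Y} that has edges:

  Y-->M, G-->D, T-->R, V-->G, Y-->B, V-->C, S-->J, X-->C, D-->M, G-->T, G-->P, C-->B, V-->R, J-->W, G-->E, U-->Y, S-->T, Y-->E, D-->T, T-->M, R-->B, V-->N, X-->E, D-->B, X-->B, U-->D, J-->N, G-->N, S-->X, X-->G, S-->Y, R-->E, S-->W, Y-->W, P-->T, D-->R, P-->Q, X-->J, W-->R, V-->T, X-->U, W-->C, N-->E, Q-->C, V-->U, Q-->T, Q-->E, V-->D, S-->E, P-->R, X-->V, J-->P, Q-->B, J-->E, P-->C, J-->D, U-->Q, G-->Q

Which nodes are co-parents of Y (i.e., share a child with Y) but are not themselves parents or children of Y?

{C, D, G, J, N, Q, R, T, X}

Children of Y: B, E, M, W.
  W's other parents are J, S.
  parents(M) \ {Y} = {D, T}.
  B's other parents are C, D, Q, R, X.
  parents(E) \ {Y} = {G, J, N, Q, R, S, X}.
Excluding nodes already adjacent to Y (B, E, M, S, U, W), the co-parent-only contribution is {C, D, G, J, N, Q, R, T, X}.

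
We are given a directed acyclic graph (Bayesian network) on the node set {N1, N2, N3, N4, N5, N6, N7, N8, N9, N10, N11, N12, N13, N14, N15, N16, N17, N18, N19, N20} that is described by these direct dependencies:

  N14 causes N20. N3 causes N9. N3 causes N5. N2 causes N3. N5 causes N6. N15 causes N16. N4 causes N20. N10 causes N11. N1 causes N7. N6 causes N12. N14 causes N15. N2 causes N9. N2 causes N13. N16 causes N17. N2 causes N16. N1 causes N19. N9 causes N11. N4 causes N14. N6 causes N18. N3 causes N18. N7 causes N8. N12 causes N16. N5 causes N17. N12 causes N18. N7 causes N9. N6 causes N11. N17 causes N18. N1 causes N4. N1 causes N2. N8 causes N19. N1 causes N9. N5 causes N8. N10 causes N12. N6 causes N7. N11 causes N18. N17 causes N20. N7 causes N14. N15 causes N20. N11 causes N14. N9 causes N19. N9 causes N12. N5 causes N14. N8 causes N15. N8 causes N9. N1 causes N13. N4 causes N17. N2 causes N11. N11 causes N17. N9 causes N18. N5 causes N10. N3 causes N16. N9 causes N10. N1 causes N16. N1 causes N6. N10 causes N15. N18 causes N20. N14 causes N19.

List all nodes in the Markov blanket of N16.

N16 has child N17.
Parents of N16: N1, N2, N3, N12, N15.
For each child, the remaining parents (spouses of N16):
  N17: N4, N5, N11
Union: {N1, N2, N3, N12, N15} ∪ {N17} ∪ {N4, N5, N11} = {N1, N2, N3, N4, N5, N11, N12, N15, N17}.

{N1, N2, N3, N4, N5, N11, N12, N15, N17}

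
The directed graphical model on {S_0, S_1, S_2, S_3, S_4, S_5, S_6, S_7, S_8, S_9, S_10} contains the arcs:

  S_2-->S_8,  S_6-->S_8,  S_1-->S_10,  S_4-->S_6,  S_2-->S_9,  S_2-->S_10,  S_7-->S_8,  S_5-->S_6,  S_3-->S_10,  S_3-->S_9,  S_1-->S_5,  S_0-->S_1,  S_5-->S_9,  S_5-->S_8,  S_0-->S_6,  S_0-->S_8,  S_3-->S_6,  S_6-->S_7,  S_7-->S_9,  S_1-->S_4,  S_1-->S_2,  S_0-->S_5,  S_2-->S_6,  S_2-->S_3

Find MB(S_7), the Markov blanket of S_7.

{S_0, S_2, S_3, S_5, S_6, S_8, S_9}

Pa(S_7) = {S_6}.
Children of S_7: S_8, S_9.
Co-parents of S_7 (other parents of its children):
  S_8: S_0, S_2, S_5, S_6
  S_9: S_2, S_3, S_5
Union: {S_6} ∪ {S_8, S_9} ∪ {S_0, S_2, S_3, S_5, S_6} = {S_0, S_2, S_3, S_5, S_6, S_8, S_9}.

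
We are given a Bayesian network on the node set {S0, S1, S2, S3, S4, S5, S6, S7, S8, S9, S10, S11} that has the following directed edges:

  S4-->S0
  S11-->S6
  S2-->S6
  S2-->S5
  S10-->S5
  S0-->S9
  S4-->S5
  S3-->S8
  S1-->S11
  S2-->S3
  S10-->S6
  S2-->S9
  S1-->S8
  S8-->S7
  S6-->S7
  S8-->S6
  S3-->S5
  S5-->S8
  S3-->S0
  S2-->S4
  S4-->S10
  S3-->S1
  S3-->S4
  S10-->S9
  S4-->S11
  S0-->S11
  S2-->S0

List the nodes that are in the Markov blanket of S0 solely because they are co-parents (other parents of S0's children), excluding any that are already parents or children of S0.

{S1, S10}

Children of S0: S9, S11.
  parents(S9) \ {S0} = {S2, S10}.
  S11 also has parents S1, S4.
Excluding nodes already adjacent to S0 (S2, S3, S4, S9, S11), the co-parent-only contribution is {S1, S10}.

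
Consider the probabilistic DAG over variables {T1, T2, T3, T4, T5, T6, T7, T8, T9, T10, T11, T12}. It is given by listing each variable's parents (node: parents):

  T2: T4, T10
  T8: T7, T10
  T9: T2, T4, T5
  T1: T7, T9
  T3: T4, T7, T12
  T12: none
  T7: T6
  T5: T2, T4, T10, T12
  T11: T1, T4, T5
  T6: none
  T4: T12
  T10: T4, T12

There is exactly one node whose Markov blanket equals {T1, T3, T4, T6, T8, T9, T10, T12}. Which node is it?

T7

The target node must have every member of {T1, T3, T4, T6, T8, T9, T10, T12} as a parent, child, or co-parent, and no others.
Parents of T7: T6; children: T1, T3, T8; co-parents: T4, T9, T10, T12.
These exactly cover the given set, so the node is T7.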